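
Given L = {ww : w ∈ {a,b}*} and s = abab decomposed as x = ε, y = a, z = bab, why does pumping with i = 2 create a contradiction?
xy²z = aabab ∉ L

Pumping with i = 2 replaces y = a by y² = aa:
- Original: s = xyz = abab; abab splits into halves ab · ab, which are equal, so it is in L (w = ab)
- Pumped: xy²z = ε · aa · bab = aabab
- aabab has odd length 5, so it cannot be written as ww and is not in L

The pumping lemma would require xy²z ∈ L, so this decomposition yields a contradiction.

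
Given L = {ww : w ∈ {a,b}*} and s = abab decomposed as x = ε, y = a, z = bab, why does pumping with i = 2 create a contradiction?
xy²z = aabab ∉ L

Pumping with i = 2 replaces y = a by y² = aa:
- Original: s = xyz = abab; abab splits into halves ab · ab, which are equal, so it is in L (w = ab)
- Pumped: xy²z = ε · aa · bab = aabab
- aabab has odd length 5, so it cannot be written as ww and is not in L

The pumping lemma would require xy²z ∈ L, so this decomposition yields a contradiction.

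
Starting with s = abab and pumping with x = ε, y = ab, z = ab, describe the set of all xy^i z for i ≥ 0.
{xy^i z : i ≥ 0} = {(ab)^(i+1) : i ≥ 0} = {ab, abab, ababab, ...}

With x = ε, y = ab, z = ab: Pumping 'ab' gives strings of alternating a's and b's.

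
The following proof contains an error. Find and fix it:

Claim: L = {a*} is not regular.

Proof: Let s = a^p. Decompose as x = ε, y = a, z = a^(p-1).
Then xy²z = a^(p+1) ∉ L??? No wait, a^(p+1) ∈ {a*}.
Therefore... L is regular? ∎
Error: The proof attempts to show a*  is not regular, but a* IS regular!

Correction: a* is a regular language (recognized by a simple DFA with one accepting state and self-loop on 'a'). The pumping lemma can only prove non-regularity, not regularity. For regular languages, pumping always works.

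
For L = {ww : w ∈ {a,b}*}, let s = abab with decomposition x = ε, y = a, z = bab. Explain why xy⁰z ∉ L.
xy⁰z = bab ∉ L

Pumping with i = 0 replaces y = a by y⁰ = ε:
- Original: s = xyz = abab; abab splits into halves ab · ab, which are equal, so it is in L (w = ab)
- Pumped: xy⁰z = ε · ε · bab = bab
- bab has odd length 3, so it cannot be written as ww and is not in L

The pumping lemma would require xy⁰z ∈ L, so this decomposition yields a contradiction.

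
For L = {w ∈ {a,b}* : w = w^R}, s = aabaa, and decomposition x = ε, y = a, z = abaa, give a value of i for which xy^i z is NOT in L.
i = 2

xy²z = ε · aa · abaa = aaabaa; aaabaa reversed is aabaaa ≠ aaabaa, so it is not a palindrome and is not in L.
(Other choices also work, e.g. i = 0, 3; only i = 1 is guaranteed to stay in L since xy¹z = s.)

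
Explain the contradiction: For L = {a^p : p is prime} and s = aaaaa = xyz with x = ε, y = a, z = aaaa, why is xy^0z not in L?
xy⁰z = aaaa ∉ L

Pumping with i = 0 replaces y = a by y⁰ = ε:
- Original: s = xyz = aaaaa; aaaaa has length 5, which is prime, so it is in L
- Pumped: xy⁰z = ε · ε · aaaa = aaaa
- aaaa has length 4 = 2 × 2, which is not prime, so it is not in L

The pumping lemma would require xy⁰z ∈ L, so this decomposition yields a contradiction.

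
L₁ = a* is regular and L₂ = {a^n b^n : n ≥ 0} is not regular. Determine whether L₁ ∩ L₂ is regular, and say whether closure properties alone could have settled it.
Yes — L₁ ∩ L₂ is regular.

A string of a* contains no b's, and the only string of {a^n b^n} with no b's is ε (n = 0). So L₁ ∩ L₂ = {ε}, a finite language, which is regular.

Note that the bare facts "L₁ regular, L₂ non-regular" do not settle the question by themselves: the closure of regular languages under ∪, ∩, complement and difference applies only when BOTH operands are regular. With a non-regular operand the result can come out regular or non-regular depending on the specific languages, so one has to work out L₁ ∩ L₂ for this particular pair, as above.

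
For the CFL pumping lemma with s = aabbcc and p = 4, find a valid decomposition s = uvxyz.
u='a', v='a', x='bb', y='c', z='c'

For s = aabbcc with pumping length p = 4:

One valid decomposition:
- u = 'a'
- v = 'a'
- x = 'bb'
- y = 'c'
- z = 'c'

Verification:
- uvxyz = 'a' + 'a' + 'bb' + 'c' + 'c' = aabbcc ✓
- |vxy| = |'abbc'| = 4 ≤ 4 ✓
- |vy| = |'ac'| = 2 > 0 ✓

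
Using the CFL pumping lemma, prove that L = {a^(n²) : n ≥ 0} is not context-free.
Assume for contradiction that L is context-free, and let p ≥ 1 be the pumping length given by the pumping lemma for CFLs.
Choose s = a^(p²). Then s ∈ L and |s| = p² ≥ p.
By the CFL pumping lemma, s = uvxyz for some u, v, x, y, z with |vxy| ≤ p, |vy| ≥ 1, and uv^i xy^i z ∈ L for every i ≥ 0.
All symbols are a's, so only lengths matter: let k = |vy|, with 1 ≤ k ≤ |vxy| ≤ p.

Take i = 2: |uv²xy²z| = p² + k, and p² < p² + k ≤ p² + p < (p + 1)².
So the length lies strictly between consecutive squares and is not a perfect square; uv²xy²z ∉ L.

This contradicts the CFL pumping lemma, which requires uv^i xy^i z ∈ L for all i ≥ 0.
Hence L = {a^(n²) : n ≥ 0} is not context-free. ∎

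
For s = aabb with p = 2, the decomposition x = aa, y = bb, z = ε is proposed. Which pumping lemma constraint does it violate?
Violated: |xy| ≤ p

The decomposition x = aa, y = bb, z = ε for s = aabb with p = 2
violates the constraint: |xy| ≤ p

|xy| = |aabb| = 4 > 2 = p. The decomposition puts too many characters in xy.

Pumping lemma constraints:
1. xyz = s (decomposition is valid)
2. |xy| ≤ p
3. |y| > 0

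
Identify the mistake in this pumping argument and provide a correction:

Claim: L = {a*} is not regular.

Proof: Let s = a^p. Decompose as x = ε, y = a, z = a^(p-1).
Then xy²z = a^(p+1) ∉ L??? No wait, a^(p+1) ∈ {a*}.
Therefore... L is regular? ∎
Error: The proof attempts to show a*  is not regular, but a* IS regular!

Correction: a* is a regular language (recognized by a simple DFA with one accepting state and self-loop on 'a'). The pumping lemma can only prove non-regularity, not regularity. For regular languages, pumping always works.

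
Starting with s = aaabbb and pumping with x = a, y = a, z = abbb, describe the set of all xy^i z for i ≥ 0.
{xy^i z : i ≥ 0} = {a^(2+i) b^3 : i ≥ 0} = {aabbb, aaabbb, aaaabbb, ...}

With x = a, y = a, z = abbb: Starting with aaabbb and pumping the second 'a', we get strings with 2+i a's followed by 3 b's for i = 0, 1, 2, ...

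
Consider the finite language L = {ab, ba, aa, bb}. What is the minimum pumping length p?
p = 3

For a finite language L, the pumping lemma holds vacuously if p > max|s| for s ∈ L.

The longest string in L = {ab, ba, aa, bb} has length 2.
If p = 3, then no string s ∈ L has |s| ≥ p, so the condition is vacuously true.

The minimum pumping length is p = 3.

Why no smaller p works: for any p ≤ 2, the longest string s ∈ L has |s| = 2 ≥ p, so it would
have to be pumpable; but pumping up (i = 2, 3, ...) produces ever longer strings, which cannot all lie in the
finite language L. So the pumping property fails for every p ≤ 2.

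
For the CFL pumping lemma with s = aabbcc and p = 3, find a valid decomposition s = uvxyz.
u='aa', v='b', x='b', y='c', z='c'

For s = aabbcc with pumping length p = 3:

One valid decomposition:
- u = 'aa'
- v = 'b'
- x = 'b'
- y = 'c'
- z = 'c'

Verification:
- uvxyz = 'aa' + 'b' + 'b' + 'c' + 'c' = aabbcc ✓
- |vxy| = |'bbc'| = 3 ≤ 3 ✓
- |vy| = |'bc'| = 2 > 0 ✓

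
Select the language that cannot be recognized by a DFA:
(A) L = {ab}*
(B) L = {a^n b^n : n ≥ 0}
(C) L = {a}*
(B) {a^n b^n : n ≥ 0}

(B) L = {a^n b^n : n ≥ 0} is NOT regular.

The pumping lemma can be used to prove this:
After pumping, the number of a's and b's become unequal

The other languages are regular because they can be recognized by finite automata.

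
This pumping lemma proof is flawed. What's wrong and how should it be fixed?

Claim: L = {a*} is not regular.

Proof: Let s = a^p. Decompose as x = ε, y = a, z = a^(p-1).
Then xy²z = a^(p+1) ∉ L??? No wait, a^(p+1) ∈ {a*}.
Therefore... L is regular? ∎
Error: The proof attempts to show a*  is not regular, but a* IS regular!

Correction: a* is a regular language (recognized by a simple DFA with one accepting state and self-loop on 'a'). The pumping lemma can only prove non-regularity, not regularity. For regular languages, pumping always works.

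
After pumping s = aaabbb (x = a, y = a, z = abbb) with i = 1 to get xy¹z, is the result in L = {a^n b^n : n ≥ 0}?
Yes

xy¹z = a · a · abbb = aaabbb.
aaabbb = a^3 b^3 has equal counts (3 = 3), so it is in L.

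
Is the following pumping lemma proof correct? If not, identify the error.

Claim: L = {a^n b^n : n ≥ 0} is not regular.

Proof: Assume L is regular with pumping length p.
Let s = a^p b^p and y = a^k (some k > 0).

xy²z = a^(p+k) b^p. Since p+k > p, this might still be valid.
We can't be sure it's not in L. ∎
The proof is INCORRECT.

Error: The conclusion is wrong.
xy²z = a^(p+k) b^p is definitely NOT in L because the number of a's (p+k) ≠ number of b's (p).
The proof incorrectly doubts what is actually a valid contradiction.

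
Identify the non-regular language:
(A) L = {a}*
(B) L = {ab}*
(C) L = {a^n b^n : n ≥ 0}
(C) {a^n b^n : n ≥ 0}

(C) L = {a^n b^n : n ≥ 0} is NOT regular.

The pumping lemma can be used to prove this:
After pumping, the number of a's and b's become unequal

The other languages are regular because they can be recognized by finite automata.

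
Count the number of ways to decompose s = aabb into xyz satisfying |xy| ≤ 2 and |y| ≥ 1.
3

For s = 'aabb' with pumping length p = 2:

Constraints: |xy| ≤ 2, |y| > 0

Valid decompositions (|xy| ≤ p, |y| ≥ 1):
  • x='', y='a', z='abb'
  • x='a', y='a', z='bb'
  • x='', y='aa', z='bb'

Total count: 3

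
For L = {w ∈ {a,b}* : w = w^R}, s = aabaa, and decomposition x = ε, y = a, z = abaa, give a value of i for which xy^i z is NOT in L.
i = 0

xy⁰z = ε · ε · abaa = abaa; abaa reversed is aaba ≠ abaa, so it is not a palindrome and is not in L.
(Other choices also work, e.g. i = 2, 3; only i = 1 is guaranteed to stay in L since xy¹z = s.)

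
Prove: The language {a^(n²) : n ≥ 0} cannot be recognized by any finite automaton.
Assume for contradiction that L is regular, and let p ≥ 1 be the pumping length given by the pumping lemma.
Choose s = a^(p²). Then s ∈ L and |s| = p² ≥ p.
By the pumping lemma, s = xyz for some x, y, z with |xy| ≤ p, |y| ≥ 1, and xy^i z ∈ L for every i ≥ 0.
Here y = a^k for some k with 1 ≤ k ≤ |xy| ≤ p.

Take i = 2: |xy²z| = p² + k.
Now p² < p² + k ≤ p² + p < p² + 2p + 1 = (p + 1)².
So |xy²z| lies strictly between the consecutive squares p² and (p + 1)², hence is not a perfect square, and xy²z ∉ L.

This contradicts the pumping lemma, which requires xy^i z ∈ L for all i ≥ 0.
Hence L = {a^(n²) : n ≥ 0} is not regular. ∎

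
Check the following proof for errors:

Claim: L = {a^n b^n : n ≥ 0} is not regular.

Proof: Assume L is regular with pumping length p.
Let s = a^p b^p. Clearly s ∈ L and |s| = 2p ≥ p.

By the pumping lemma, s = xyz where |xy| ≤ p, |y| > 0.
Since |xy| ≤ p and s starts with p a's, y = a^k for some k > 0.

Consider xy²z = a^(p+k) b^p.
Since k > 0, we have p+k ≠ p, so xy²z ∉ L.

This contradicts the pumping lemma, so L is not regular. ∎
The proof is correct.

This proof is valid because:
1. The string s = a^p b^p is correctly in L
2. The decomposition analysis is correct: y must consist only of a's
3. The contradiction is valid: pumping increases a's but not b's
4. The conclusion follows logically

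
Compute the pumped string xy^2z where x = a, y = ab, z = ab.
aababab

Given x = 'a', y = 'ab', z = 'ab' and i = 2:

xy^2z = x + y·y·...·y (2 times) + z
       = 'a' + 'ab'^2 + 'ab'
       = 'a' + 'abab' + 'ab'
       = 'aababab'

The pumped string is 'aababab' with length 7.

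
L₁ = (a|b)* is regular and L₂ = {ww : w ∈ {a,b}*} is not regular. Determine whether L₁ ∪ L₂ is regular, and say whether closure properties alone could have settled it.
Yes — L₁ ∪ L₂ is regular.

{ww} ⊆ (a|b)*, so L₁ ∪ L₂ = (a|b)*, which is regular.

Note that the bare facts "L₁ regular, L₂ non-regular" do not settle the question by themselves: the closure of regular languages under ∪, ∩, complement and difference applies only when BOTH operands are regular. With a non-regular operand the result can come out regular or non-regular depending on the specific languages, so one has to work out L₁ ∪ L₂ for this particular pair, as above.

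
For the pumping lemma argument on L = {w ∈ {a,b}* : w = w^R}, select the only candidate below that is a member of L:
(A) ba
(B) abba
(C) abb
(B) abba

The pumping lemma is applied to a string s that lies in L, so first check membership of each option:
- (A) ba reversed is ab ≠ ba, so it is not a palindrome and is not in L ✗
- (B) abba reversed is abba, the same string, so it is a palindrome and is in L ✓
- (C) abb reversed is bba ≠ abb, so it is not a palindrome and is not in L ✗

Only (B) abba is in L, so it is the only candidate that could play the role of s.
(In a complete proof one picks s in terms of the pumping length p so that |s| ≥ p is guaranteed; a fixed string like abba illustrates the shape of such an s.)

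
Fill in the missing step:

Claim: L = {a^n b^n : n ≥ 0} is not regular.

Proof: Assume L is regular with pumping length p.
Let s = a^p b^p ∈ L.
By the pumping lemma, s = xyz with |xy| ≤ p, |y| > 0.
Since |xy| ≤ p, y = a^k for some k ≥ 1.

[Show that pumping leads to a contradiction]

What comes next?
Consider xy²z = a^(p+k) b^p.

Since k ≥ 1, we have p + k > p.
So xy²z has more a's than b's: (p+k) a's vs p b's.
This means xy²z ∉ L because a^n b^n requires equal counts.

This contradicts the pumping lemma which states xy²z ∈ L.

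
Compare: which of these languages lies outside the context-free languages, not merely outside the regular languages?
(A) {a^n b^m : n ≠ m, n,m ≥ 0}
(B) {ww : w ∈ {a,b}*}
(B) {ww : w ∈ {a,b}*}

(B) {ww : w ∈ {a,b}*} requires the CFL pumping lemma.

- {a^n b^m : n ≠ m, n,m ≥ 0} is context-free (but not regular)
  • Can be shown non-regular with the regular pumping lemma
  • After pumping a's, we can make n = m

- {ww : w ∈ {a,b}*} is NOT context-free
  • Requires the CFL pumping lemma to prove
  • Cannot verify equality of two arbitrary substrings

The CFL pumping lemma is "stronger" in that it can prove non-membership
in the larger class of context-free languages.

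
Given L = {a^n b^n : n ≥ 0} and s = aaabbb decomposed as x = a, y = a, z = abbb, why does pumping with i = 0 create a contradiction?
xy⁰z = aabbb ∉ L

Pumping with i = 0 replaces y = a by y⁰ = ε:
- Original: s = xyz = aaabbb; aaabbb = a^3 b^3 has equal counts (3 = 3), so it is in L
- Pumped: xy⁰z = a · ε · abbb = aabbb
- aabbb has 2 a's and 3 b's; 2 ≠ 3, so it is not in L

The pumping lemma would require xy⁰z ∈ L, so this decomposition yields a contradiction.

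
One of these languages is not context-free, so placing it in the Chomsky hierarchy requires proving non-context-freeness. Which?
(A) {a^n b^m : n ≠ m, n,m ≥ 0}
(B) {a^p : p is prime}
(B) {a^p : p is prime}

(B) {a^p : p is prime} requires the CFL pumping lemma.

- {a^n b^m : n ≠ m, n,m ≥ 0} is context-free (but not regular)
  • Can be shown non-regular with the regular pumping lemma
  • After pumping a's, we can make n = m

- {a^p : p is prime} is NOT context-free
  • Requires the CFL pumping lemma to prove
  • The CFL pumping lemma also fails because prime gaps are unbounded

The CFL pumping lemma is "stronger" in that it can prove non-membership
in the larger class of context-free languages.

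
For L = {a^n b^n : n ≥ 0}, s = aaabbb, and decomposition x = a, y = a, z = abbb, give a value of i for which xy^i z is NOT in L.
i = 3

xy³z = a · aaa · abbb = aaaaabbb; aaaaabbb has 5 a's and 3 b's; 5 ≠ 3, so it is not in L.
(Other choices also work, e.g. i = 0, 2; only i = 1 is guaranteed to stay in L since xy¹z = s.)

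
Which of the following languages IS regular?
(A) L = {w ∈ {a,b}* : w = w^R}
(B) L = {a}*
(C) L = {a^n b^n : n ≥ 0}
(B) {a}*

(B) L = {a}* is regular.

This can be recognized by a finite automaton (DFA/NFA).
Regular expressions like {a}* define regular languages.

The other choices are not regular:
- {a^n b^n : n ≥ 0}: After pumping, the number of a's and b's become unequal
- {w ∈ {a,b}* : w = w^R}: After pumping, the string is no longer symmetric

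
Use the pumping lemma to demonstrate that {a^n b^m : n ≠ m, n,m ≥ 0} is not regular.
Assume for contradiction that L is regular, and let p ≥ 1 be the pumping length given by the pumping lemma.
Choose s = a^p b^(p + p!). Then s ∈ L because p ≠ p + p! (as p! ≥ 1), and |s| ≥ p.
By the pumping lemma, s = xyz for some x, y, z with |xy| ≤ p, |y| ≥ 1, and xy^i z ∈ L for every i ≥ 0.
Since |xy| ≤ p and the first p symbols of s are all a's, y = a^k for some k with 1 ≤ k ≤ p.
For every i ≥ 0, xy^i z = a^(p + (i − 1)k) b^(p + p!).

Because 1 ≤ k ≤ p, k divides p!. Let t = p!/k (a positive integer) and take i = t + 1.
Then the number of a's is p + tk = p + p!, which equals the number of b's.
So xy^(t+1) z = a^(p + p!) b^(p + p!) has equally many a's and b's and is NOT in L.

This contradicts the pumping lemma, which requires xy^i z ∈ L for all i ≥ 0.
Hence L = {a^n b^m : n ≠ m, n,m ≥ 0} is not regular. ∎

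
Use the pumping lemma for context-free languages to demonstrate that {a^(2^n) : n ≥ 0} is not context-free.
Assume for contradiction that L is context-free, and let p ≥ 1 be the pumping length given by the pumping lemma for CFLs.
Choose s = a^(2^p). Then s ∈ L and |s| = 2^p ≥ p.
By the CFL pumping lemma, s = uvxyz for some u, v, x, y, z with |vxy| ≤ p, |vy| ≥ 1, and uv^i xy^i z ∈ L for every i ≥ 0.
All symbols are a's, so only lengths matter: let k = |vy|, with 1 ≤ k ≤ |vxy| ≤ p < 2^p.

Take i = 2: |uv²xy²z| = 2^p + k, and 2^p < 2^p + k < 2^p + 2^p = 2^(p+1).
So the length lies strictly between consecutive powers of two and is not a power of 2; uv²xy²z ∉ L.

This contradicts the CFL pumping lemma, which requires uv^i xy^i z ∈ L for all i ≥ 0.
Hence L = {a^(2^n) : n ≥ 0} is not context-free. ∎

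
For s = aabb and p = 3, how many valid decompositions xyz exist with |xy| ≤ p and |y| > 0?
6

For s = 'aabb' with pumping length p = 3:

Constraints: |xy| ≤ 3, |y| > 0

Valid decompositions (|xy| ≤ p, |y| ≥ 1):
  • x='', y='a', z='abb'
  • x='a', y='a', z='bb'
  • x='', y='aa', z='bb'
  • x='aa', y='b', z='b'
  • x='a', y='ab', z='b'
  • x='', y='aab', z='b'

Total count: 6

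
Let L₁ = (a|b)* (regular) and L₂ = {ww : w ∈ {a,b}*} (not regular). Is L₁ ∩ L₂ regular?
No — L₁ ∩ L₂ is not regular.

(a|b)* is all strings over {a,b}, so L₁ ∩ L₂ = {ww : w ∈ {a,b}*} = L₂ itself, which is not regular (pump s = a^p b a^p b).

Note that the bare facts "L₁ regular, L₂ non-regular" do not settle the question by themselves: the closure of regular languages under ∪, ∩, complement and difference applies only when BOTH operands are regular. With a non-regular operand the result can come out regular or non-regular depending on the specific languages, so one has to work out L₁ ∩ L₂ for this particular pair, as above.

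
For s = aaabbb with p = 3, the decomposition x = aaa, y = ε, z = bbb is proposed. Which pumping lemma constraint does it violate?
Violated: |y| > 0

The decomposition x = aaa, y = ε, z = bbb for s = aaabbb with p = 3
violates the constraint: |y| > 0

|y| = 0, but the pumping lemma requires |y| > 0 (y must be non-empty).

Pumping lemma constraints:
1. xyz = s (decomposition is valid)
2. |xy| ≤ p
3. |y| > 0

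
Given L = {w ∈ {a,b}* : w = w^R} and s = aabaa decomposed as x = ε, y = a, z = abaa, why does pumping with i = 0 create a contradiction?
xy⁰z = abaa ∉ L

Pumping with i = 0 replaces y = a by y⁰ = ε:
- Original: s = xyz = aabaa; aabaa reversed is aabaa, the same string, so it is a palindrome and is in L
- Pumped: xy⁰z = ε · ε · abaa = abaa
- abaa reversed is aaba ≠ abaa, so it is not a palindrome and is not in L

The pumping lemma would require xy⁰z ∈ L, so this decomposition yields a contradiction.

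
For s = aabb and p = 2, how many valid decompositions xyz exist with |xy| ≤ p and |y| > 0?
3

For s = 'aabb' with pumping length p = 2:

Constraints: |xy| ≤ 2, |y| > 0

Valid decompositions (|xy| ≤ p, |y| ≥ 1):
  • x='', y='a', z='abb'
  • x='a', y='a', z='bb'
  • x='', y='aa', z='bb'

Total count: 3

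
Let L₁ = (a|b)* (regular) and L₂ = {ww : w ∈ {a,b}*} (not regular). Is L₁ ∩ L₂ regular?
No — L₁ ∩ L₂ is not regular.

(a|b)* is all strings over {a,b}, so L₁ ∩ L₂ = {ww : w ∈ {a,b}*} = L₂ itself, which is not regular (pump s = a^p b a^p b).

Note that the bare facts "L₁ regular, L₂ non-regular" do not settle the question by themselves: the closure of regular languages under ∪, ∩, complement and difference applies only when BOTH operands are regular. With a non-regular operand the result can come out regular or non-regular depending on the specific languages, so one has to work out L₁ ∩ L₂ for this particular pair, as above.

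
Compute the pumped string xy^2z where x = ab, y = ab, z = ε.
ababab

Given x = 'ab', y = 'ab', z = '' and i = 2:

xy^2z = x + y·y·...·y (2 times) + z
       = 'ab' + 'ab'^2 + ''
       = 'ab' + 'abab' + ''
       = 'ababab'

The pumped string is 'ababab' with length 6.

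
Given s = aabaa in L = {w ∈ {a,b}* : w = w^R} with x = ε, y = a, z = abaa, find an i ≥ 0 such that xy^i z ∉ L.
i = 2

xy²z = ε · aa · abaa = aaabaa; aaabaa reversed is aabaaa ≠ aaabaa, so it is not a palindrome and is not in L.
(Other choices also work, e.g. i = 0, 3; only i = 1 is guaranteed to stay in L since xy¹z = s.)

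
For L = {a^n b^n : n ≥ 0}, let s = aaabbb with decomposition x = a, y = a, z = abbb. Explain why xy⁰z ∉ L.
xy⁰z = aabbb ∉ L

Pumping with i = 0 replaces y = a by y⁰ = ε:
- Original: s = xyz = aaabbb; aaabbb = a^3 b^3 has equal counts (3 = 3), so it is in L
- Pumped: xy⁰z = a · ε · abbb = aabbb
- aabbb has 2 a's and 3 b's; 2 ≠ 3, so it is not in L

The pumping lemma would require xy⁰z ∈ L, so this decomposition yields a contradiction.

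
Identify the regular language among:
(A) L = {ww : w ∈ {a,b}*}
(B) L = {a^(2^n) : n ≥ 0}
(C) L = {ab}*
(C) {ab}*

(C) L = {ab}* is regular.

This can be recognized by a finite automaton (DFA/NFA).
Regular expressions like {ab}* define regular languages.

The other choices are not regular:
- {a^(2^n) : n ≥ 0}: After pumping, length is no longer a power of 2
- {ww : w ∈ {a,b}*}: After pumping, the two halves no longer match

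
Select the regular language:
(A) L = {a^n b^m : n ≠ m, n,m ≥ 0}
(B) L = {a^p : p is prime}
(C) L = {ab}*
(C) {ab}*

(C) L = {ab}* is regular.

This can be recognized by a finite automaton (DFA/NFA).
Regular expressions like {ab}* define regular languages.

The other choices are not regular:
- {a^n b^m : n ≠ m, n,m ≥ 0}: After pumping a's, we can make n = m
- {a^p : p is prime}: After pumping, the length becomes composite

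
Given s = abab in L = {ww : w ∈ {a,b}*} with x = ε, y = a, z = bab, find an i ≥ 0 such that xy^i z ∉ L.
i = 0

xy⁰z = ε · ε · bab = bab; bab has odd length 3, so it cannot be written as ww and is not in L.
(Other choices also work, e.g. i = 2, 3; only i = 1 is guaranteed to stay in L since xy¹z = s.)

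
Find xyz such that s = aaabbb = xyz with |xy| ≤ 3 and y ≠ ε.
x = '', y = 'a', z = 'aabbb'

For s = aaabbb and p = 3, one valid decomposition is:
- x = '' (length 0)
- y = 'a' (length 1)
- z = 'aabbb' (length 5)

Verification:
- xyz = '' + 'a' + 'aabbb' = aaabbb ✓
- |xy| = 1 ≤ 3 ✓
- |y| = 1 > 0 ✓

All pumping lemma constraints are satisfied.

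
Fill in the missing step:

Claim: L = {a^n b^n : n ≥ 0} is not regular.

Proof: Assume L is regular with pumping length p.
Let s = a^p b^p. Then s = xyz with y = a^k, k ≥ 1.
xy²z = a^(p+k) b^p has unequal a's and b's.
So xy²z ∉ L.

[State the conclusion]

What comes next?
This contradicts the pumping lemma for regular languages,
which guarantees xy^i z ∈ L for all i ≥ 0.

Since our assumption that L is regular leads to a contradiction,
we conclude that L = {a^n b^n : n ≥ 0} is NOT regular. ∎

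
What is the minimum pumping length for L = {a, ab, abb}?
p = 4

For a finite language L, the pumping lemma holds vacuously if p > max|s| for s ∈ L.

The longest string in L = {a, ab, abb} has length 3.
If p = 4, then no string s ∈ L has |s| ≥ p, so the condition is vacuously true.

The minimum pumping length is p = 4.

Why no smaller p works: for any p ≤ 3, the longest string s ∈ L has |s| = 3 ≥ p, so it would
have to be pumpable; but pumping up (i = 2, 3, ...) produces ever longer strings, which cannot all lie in the
finite language L. So the pumping property fails for every p ≤ 3.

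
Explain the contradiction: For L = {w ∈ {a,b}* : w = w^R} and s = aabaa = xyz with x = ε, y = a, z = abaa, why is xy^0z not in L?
xy⁰z = abaa ∉ L

Pumping with i = 0 replaces y = a by y⁰ = ε:
- Original: s = xyz = aabaa; aabaa reversed is aabaa, the same string, so it is a palindrome and is in L
- Pumped: xy⁰z = ε · ε · abaa = abaa
- abaa reversed is aaba ≠ abaa, so it is not a palindrome and is not in L

The pumping lemma would require xy⁰z ∈ L, so this decomposition yields a contradiction.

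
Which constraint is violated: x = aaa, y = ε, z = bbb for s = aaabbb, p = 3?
Violated: |y| > 0

The decomposition x = aaa, y = ε, z = bbb for s = aaabbb with p = 3
violates the constraint: |y| > 0

|y| = 0, but the pumping lemma requires |y| > 0 (y must be non-empty).

Pumping lemma constraints:
1. xyz = s (decomposition is valid)
2. |xy| ≤ p
3. |y| > 0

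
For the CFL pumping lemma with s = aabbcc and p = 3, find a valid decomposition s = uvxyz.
u='aa', v='b', x='b', y='c', z='c'

For s = aabbcc with pumping length p = 3:

One valid decomposition:
- u = 'aa'
- v = 'b'
- x = 'b'
- y = 'c'
- z = 'c'

Verification:
- uvxyz = 'aa' + 'b' + 'b' + 'c' + 'c' = aabbcc ✓
- |vxy| = |'bbc'| = 3 ≤ 3 ✓
- |vy| = |'bc'| = 2 > 0 ✓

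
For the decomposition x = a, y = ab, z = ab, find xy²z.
aababab

Given x = 'a', y = 'ab', z = 'ab' and i = 2:

xy^2z = x + y·y·...·y (2 times) + z
       = 'a' + 'ab'^2 + 'ab'
       = 'a' + 'abab' + 'ab'
       = 'aababab'

The pumped string is 'aababab' with length 7.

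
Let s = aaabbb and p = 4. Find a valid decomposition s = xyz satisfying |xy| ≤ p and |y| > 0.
x = '', y = 'a', z = 'aabbb'

For s = aaabbb and p = 4, one valid decomposition is:
- x = '' (length 0)
- y = 'a' (length 1)
- z = 'aabbb' (length 5)

Verification:
- xyz = '' + 'a' + 'aabbb' = aaabbb ✓
- |xy| = 1 ≤ 4 ✓
- |y| = 1 > 0 ✓

All pumping lemma constraints are satisfied.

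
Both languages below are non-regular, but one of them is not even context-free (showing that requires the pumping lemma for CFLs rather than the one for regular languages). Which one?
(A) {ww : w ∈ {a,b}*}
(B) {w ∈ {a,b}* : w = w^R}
(A) {ww : w ∈ {a,b}*}

(A) {ww : w ∈ {a,b}*} requires the CFL pumping lemma.

- {w ∈ {a,b}* : w = w^R} is context-free (but not regular)
  • Can be shown non-regular with the regular pumping lemma
  • After pumping, the string is no longer symmetric

- {ww : w ∈ {a,b}*} is NOT context-free
  • Requires the CFL pumping lemma to prove
  • Even a PDA cannot compare two arbitrary halves symbol by symbol; CFL pumping on a^p b^p a^p b^p fails

The CFL pumping lemma is "stronger" in that it can prove non-membership
in the larger class of context-free languages.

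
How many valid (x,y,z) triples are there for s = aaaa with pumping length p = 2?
3

For s = 'aaaa' with pumping length p = 2:

Constraints: |xy| ≤ 2, |y| > 0

Valid decompositions (|xy| ≤ p, |y| ≥ 1):
  • x='', y='a', z='aaa'
  • x='a', y='a', z='aa'
  • x='', y='aa', z='aa'

Total count: 3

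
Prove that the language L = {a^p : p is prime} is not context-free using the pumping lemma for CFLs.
Assume for contradiction that L is context-free, and let p ≥ 1 be the pumping length given by the pumping lemma for CFLs.
Choose a prime q with q ≥ p and let s = a^q. Then s ∈ L and |s| = q ≥ p.
By the CFL pumping lemma, s = uvxyz for some u, v, x, y, z with |vxy| ≤ p, |vy| ≥ 1, and uv^i xy^i z ∈ L for every i ≥ 0.
All symbols are a's, so only lengths matter: let k = |vy|, with 1 ≤ k ≤ p. Then |uv^i xy^i z| = q + (i − 1)k.

Take i = q + 1: the length is q + qk = q(k + 1).
Both factors satisfy q ≥ 2 and k + 1 ≥ 2, so q(k + 1) is composite and uv^(q+1) xy^(q+1) z ∉ L.

This contradicts the CFL pumping lemma, which requires uv^i xy^i z ∈ L for all i ≥ 0.
Hence L = {a^p : p is prime} is not context-free. ∎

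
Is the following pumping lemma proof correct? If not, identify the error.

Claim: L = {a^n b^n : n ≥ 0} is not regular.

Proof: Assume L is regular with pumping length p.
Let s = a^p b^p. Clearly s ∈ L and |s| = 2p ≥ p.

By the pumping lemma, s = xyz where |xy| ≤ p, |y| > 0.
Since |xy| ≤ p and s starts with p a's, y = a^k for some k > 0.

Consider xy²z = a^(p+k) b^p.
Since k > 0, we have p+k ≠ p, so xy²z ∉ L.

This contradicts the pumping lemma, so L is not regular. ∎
The proof is correct.

This proof is valid because:
1. The string s = a^p b^p is correctly in L
2. The decomposition analysis is correct: y must consist only of a's
3. The contradiction is valid: pumping increases a's but not b's
4. The conclusion follows logically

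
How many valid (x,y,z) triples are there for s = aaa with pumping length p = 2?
3

For s = 'aaa' with pumping length p = 2:

Constraints: |xy| ≤ 2, |y| > 0

Valid decompositions (|xy| ≤ p, |y| ≥ 1):
  • x='', y='a', z='aa'
  • x='a', y='a', z='a'
  • x='', y='aa', z='a'

Total count: 3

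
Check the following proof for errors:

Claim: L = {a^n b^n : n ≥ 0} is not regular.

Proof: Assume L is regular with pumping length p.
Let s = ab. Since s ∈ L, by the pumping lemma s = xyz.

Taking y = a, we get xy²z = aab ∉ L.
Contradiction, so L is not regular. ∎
The proof is INCORRECT.

Error: The string s = ab may be shorter than p.
The pumping lemma only applies to strings with |s| ≥ p, and p is not under our control.
We must choose s in terms of p, e.g. s = a^p b^p, to ensure |s| ≥ p.
(The proof also fixes one particular y; a valid argument must handle every decomposition with |xy| ≤ p and |y| ≥ 1 — for s = a^p b^p this forces y = a^k, and then xy²z = a^(p+k) b^p ∉ L.)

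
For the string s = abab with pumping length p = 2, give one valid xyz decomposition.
x = '', y = 'a', z = 'bab'

For s = abab and p = 2, one valid decomposition is:
- x = '' (length 0)
- y = 'a' (length 1)
- z = 'bab' (length 3)

Verification:
- xyz = '' + 'a' + 'bab' = abab ✓
- |xy| = 1 ≤ 2 ✓
- |y| = 1 > 0 ✓

All pumping lemma constraints are satisfied.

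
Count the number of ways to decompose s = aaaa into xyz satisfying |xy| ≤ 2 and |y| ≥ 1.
3

For s = 'aaaa' with pumping length p = 2:

Constraints: |xy| ≤ 2, |y| > 0

Valid decompositions (|xy| ≤ p, |y| ≥ 1):
  • x='', y='a', z='aaa'
  • x='a', y='a', z='aa'
  • x='', y='aa', z='aa'

Total count: 3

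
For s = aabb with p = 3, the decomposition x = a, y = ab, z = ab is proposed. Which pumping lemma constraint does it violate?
Violated: xyz = s

The decomposition x = a, y = ab, z = ab for s = aabb with p = 3
violates the constraint: xyz = s

xyz = 'a' + 'ab' + 'ab' = 'aabab' ≠ 'aabb' = s. The decomposition doesn't reconstruct s.

Pumping lemma constraints:
1. xyz = s (decomposition is valid)
2. |xy| ≤ p
3. |y| > 0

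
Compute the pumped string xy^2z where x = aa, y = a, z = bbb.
aaaabbb

Given x = 'aa', y = 'a', z = 'bbb' and i = 2:

xy^2z = x + y·y·...·y (2 times) + z
       = 'aa' + 'a'^2 + 'bbb'
       = 'aa' + 'aa' + 'bbb'
       = 'aaaabbb'

The pumped string is 'aaaabbb' with length 7.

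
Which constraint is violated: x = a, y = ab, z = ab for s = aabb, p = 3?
Violated: xyz = s

The decomposition x = a, y = ab, z = ab for s = aabb with p = 3
violates the constraint: xyz = s

xyz = 'a' + 'ab' + 'ab' = 'aabab' ≠ 'aabb' = s. The decomposition doesn't reconstruct s.

Pumping lemma constraints:
1. xyz = s (decomposition is valid)
2. |xy| ≤ p
3. |y| > 0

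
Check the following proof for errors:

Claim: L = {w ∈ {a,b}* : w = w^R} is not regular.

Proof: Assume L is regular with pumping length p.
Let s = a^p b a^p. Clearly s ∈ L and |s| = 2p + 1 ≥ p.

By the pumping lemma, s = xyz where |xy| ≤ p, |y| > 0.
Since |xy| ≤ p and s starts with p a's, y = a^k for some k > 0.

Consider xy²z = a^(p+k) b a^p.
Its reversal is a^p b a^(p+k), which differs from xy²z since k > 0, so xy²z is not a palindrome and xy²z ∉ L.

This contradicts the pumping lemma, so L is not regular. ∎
The proof is correct.

This proof is valid because:
1. s = a^p b a^p is in L and is chosen in terms of p, so |s| ≥ p holds for every p
2. The decomposition analysis is correct: |xy| ≤ p forces y to lie inside the leading a's
3. The contradiction is valid: a^(p+k) b a^p has more a's before the b than after it, so it is not a palindrome
4. The conclusion follows logically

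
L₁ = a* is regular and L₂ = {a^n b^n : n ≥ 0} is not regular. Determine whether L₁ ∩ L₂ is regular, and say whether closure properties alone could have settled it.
Yes — L₁ ∩ L₂ is regular.

A string of a* contains no b's, and the only string of {a^n b^n} with no b's is ε (n = 0). So L₁ ∩ L₂ = {ε}, a finite language, which is regular.

Note that the bare facts "L₁ regular, L₂ non-regular" do not settle the question by themselves: the closure of regular languages under ∪, ∩, complement and difference applies only when BOTH operands are regular. With a non-regular operand the result can come out regular or non-regular depending on the specific languages, so one has to work out L₁ ∩ L₂ for this particular pair, as above.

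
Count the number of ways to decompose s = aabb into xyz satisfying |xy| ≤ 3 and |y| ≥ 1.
6

For s = 'aabb' with pumping length p = 3:

Constraints: |xy| ≤ 3, |y| > 0

Valid decompositions (|xy| ≤ p, |y| ≥ 1):
  • x='', y='a', z='abb'
  • x='a', y='a', z='bb'
  • x='', y='aa', z='bb'
  • x='aa', y='b', z='b'
  • x='a', y='ab', z='b'
  • x='', y='aab', z='b'

Total count: 6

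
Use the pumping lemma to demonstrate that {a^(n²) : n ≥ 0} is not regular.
Assume for contradiction that L is regular, and let p ≥ 1 be the pumping length given by the pumping lemma.
Choose s = a^(p²). Then s ∈ L and |s| = p² ≥ p.
By the pumping lemma, s = xyz for some x, y, z with |xy| ≤ p, |y| ≥ 1, and xy^i z ∈ L for every i ≥ 0.
Here y = a^k for some k with 1 ≤ k ≤ |xy| ≤ p.

Take i = 2: |xy²z| = p² + k.
Now p² < p² + k ≤ p² + p < p² + 2p + 1 = (p + 1)².
So |xy²z| lies strictly between the consecutive squares p² and (p + 1)², hence is not a perfect square, and xy²z ∉ L.

This contradicts the pumping lemma, which requires xy^i z ∈ L for all i ≥ 0.
Hence L = {a^(n²) : n ≥ 0} is not regular. ∎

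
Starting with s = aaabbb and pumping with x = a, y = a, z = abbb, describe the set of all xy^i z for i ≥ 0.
{xy^i z : i ≥ 0} = {a^(2+i) b^3 : i ≥ 0} = {aabbb, aaabbb, aaaabbb, ...}

With x = a, y = a, z = abbb: Starting with aaabbb and pumping the second 'a', we get strings with 2+i a's followed by 3 b's for i = 0, 1, 2, ...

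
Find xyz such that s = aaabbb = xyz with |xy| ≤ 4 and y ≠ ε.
x = 'aa', y = 'ab', z = 'bb'

For s = aaabbb and p = 4, one valid decomposition is:
- x = 'aa' (length 2)
- y = 'ab' (length 2)
- z = 'bb' (length 2)

Verification:
- xyz = 'aa' + 'ab' + 'bb' = aaabbb ✓
- |xy| = 4 ≤ 4 ✓
- |y| = 2 > 0 ✓

All pumping lemma constraints are satisfied.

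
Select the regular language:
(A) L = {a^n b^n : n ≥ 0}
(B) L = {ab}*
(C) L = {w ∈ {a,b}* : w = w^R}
(B) {ab}*

(B) L = {ab}* is regular.

This can be recognized by a finite automaton (DFA/NFA).
Regular expressions like {ab}* define regular languages.

The other choices are not regular:
- {a^n b^n : n ≥ 0}: After pumping, the number of a's and b's become unequal
- {w ∈ {a,b}* : w = w^R}: After pumping, the string is no longer symmetric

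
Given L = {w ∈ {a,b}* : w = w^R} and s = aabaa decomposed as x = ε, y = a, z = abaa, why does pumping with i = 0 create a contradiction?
xy⁰z = abaa ∉ L

Pumping with i = 0 replaces y = a by y⁰ = ε:
- Original: s = xyz = aabaa; aabaa reversed is aabaa, the same string, so it is a palindrome and is in L
- Pumped: xy⁰z = ε · ε · abaa = abaa
- abaa reversed is aaba ≠ abaa, so it is not a palindrome and is not in L

The pumping lemma would require xy⁰z ∈ L, so this decomposition yields a contradiction.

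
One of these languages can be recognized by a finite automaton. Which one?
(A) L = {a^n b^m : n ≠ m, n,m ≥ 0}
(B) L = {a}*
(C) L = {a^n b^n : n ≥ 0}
(B) {a}*

(B) L = {a}* is regular.

This can be recognized by a finite automaton (DFA/NFA).
Regular expressions like {a}* define regular languages.

The other choices are not regular:
- {a^n b^m : n ≠ m, n,m ≥ 0}: After pumping a's, we can make n = m
- {a^n b^n : n ≥ 0}: After pumping, the number of a's and b's become unequal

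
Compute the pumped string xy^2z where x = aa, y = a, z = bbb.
aaaabbb

Given x = 'aa', y = 'a', z = 'bbb' and i = 2:

xy^2z = x + y·y·...·y (2 times) + z
       = 'aa' + 'a'^2 + 'bbb'
       = 'aa' + 'aa' + 'bbb'
       = 'aaaabbb'

The pumped string is 'aaaabbb' with length 7.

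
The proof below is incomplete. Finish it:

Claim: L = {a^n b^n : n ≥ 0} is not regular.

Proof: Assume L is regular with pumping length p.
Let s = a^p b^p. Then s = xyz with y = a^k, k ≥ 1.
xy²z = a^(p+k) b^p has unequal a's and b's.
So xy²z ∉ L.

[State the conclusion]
This contradicts the pumping lemma for regular languages,
which guarantees xy^i z ∈ L for all i ≥ 0.

Since our assumption that L is regular leads to a contradiction,
we conclude that L = {a^n b^n : n ≥ 0} is NOT regular. ∎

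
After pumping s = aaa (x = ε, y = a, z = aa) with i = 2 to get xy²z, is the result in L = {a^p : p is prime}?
No

xy²z = ε · aa · aa = aaaa.
aaaa has length 4 = 2 × 2, which is not prime, so it is not in L.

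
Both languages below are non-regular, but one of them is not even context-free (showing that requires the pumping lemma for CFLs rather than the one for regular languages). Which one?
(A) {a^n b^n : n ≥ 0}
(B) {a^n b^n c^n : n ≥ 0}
(B) {a^n b^n c^n : n ≥ 0}

(B) {a^n b^n c^n : n ≥ 0} requires the CFL pumping lemma.

- {a^n b^n : n ≥ 0} is context-free (but not regular)
  • Can be shown non-regular with the regular pumping lemma
  • After pumping, the number of a's and b's become unequal

- {a^n b^n c^n : n ≥ 0} is NOT context-free
  • Requires the CFL pumping lemma to prove
  • Cannot maintain three equal counts simultaneously

The CFL pumping lemma is "stronger" in that it can prove non-membership
in the larger class of context-free languages.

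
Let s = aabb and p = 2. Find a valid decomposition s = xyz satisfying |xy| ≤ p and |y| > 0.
x = '', y = 'aa', z = 'bb'

For s = aabb and p = 2, one valid decomposition is:
- x = '' (length 0)
- y = 'aa' (length 2)
- z = 'bb' (length 2)

Verification:
- xyz = '' + 'aa' + 'bb' = aabb ✓
- |xy| = 2 ≤ 2 ✓
- |y| = 2 > 0 ✓

All pumping lemma constraints are satisfied.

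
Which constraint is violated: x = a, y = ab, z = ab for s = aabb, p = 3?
Violated: xyz = s

The decomposition x = a, y = ab, z = ab for s = aabb with p = 3
violates the constraint: xyz = s

xyz = 'a' + 'ab' + 'ab' = 'aabab' ≠ 'aabb' = s. The decomposition doesn't reconstruct s.

Pumping lemma constraints:
1. xyz = s (decomposition is valid)
2. |xy| ≤ p
3. |y| > 0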